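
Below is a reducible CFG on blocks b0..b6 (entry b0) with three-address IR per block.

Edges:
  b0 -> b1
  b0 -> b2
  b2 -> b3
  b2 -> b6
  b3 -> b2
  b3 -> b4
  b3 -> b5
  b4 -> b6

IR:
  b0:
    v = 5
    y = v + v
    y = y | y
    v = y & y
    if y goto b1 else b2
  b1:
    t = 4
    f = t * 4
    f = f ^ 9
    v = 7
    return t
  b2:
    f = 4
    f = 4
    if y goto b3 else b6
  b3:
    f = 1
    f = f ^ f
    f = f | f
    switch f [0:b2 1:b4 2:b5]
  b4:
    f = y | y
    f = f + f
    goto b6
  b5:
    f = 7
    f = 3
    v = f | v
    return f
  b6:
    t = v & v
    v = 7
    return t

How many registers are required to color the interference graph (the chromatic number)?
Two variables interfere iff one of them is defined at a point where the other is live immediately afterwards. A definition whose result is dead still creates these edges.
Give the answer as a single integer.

Answer: 3

Analysis:
Per-block:
  b0: def={v,y} ue=∅
  b1: def={f,t,v} ue=∅
  b2: def={f} ue={y}
  b3: def={f} ue=∅
  b4: def={f} ue={y}
  b5: def={f,v} ue={v}
  b6: def={t,v} ue={v}

Backward fixpoint:
  b0 li=∅ lo={v,y}
  b1 li=∅ lo=∅
  b2 li={v,y} lo={v,y}
  b3 li={v,y} lo={v,y}
  b4 li={v,y} lo={v}
  b5 li={v} lo=∅
  b6 li={v} lo=∅

Conflict graph:
  f — {t,v,y}
  t — {f,v}
  v — {f,t,y}
  y — {f,v}

Colouring:
  lower bound: {f,t,v} mutually conflict ⇒ χ ≥ 3
  3-colouring: r0={f}  r1={v}  r2={t,y}
  χ = 3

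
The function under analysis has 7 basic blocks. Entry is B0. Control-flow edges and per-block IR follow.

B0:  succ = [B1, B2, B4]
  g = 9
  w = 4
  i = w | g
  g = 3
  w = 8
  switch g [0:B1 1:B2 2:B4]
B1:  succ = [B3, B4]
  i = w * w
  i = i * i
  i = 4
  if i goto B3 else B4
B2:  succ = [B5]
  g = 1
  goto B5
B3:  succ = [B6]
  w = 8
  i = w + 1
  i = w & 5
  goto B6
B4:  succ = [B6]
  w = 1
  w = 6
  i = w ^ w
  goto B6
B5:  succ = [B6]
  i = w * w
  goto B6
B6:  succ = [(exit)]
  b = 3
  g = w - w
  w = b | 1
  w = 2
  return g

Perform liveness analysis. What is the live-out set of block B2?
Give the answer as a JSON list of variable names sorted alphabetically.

Answer: ["w"]

Analysis:
Block summaries:
  B0: def={g,i,w} ue=∅
  B1: def={i} ue={w}
  B2: def={g} ue=∅
  B3: def={i,w} ue=∅
  B4: def={i,w} ue=∅
  B5: def={i} ue={w}
  B6: def={b,g,w} ue={w}

Live sets:
  live B0: ∅→{w}
  live B1: {w}→∅
  live B2: {w}→{w}
  live B3: ∅→{w}
  live B4: ∅→{w}
  live B5: {w}→{w}
  live B6: {w}→∅

live-out(B2) = ["w"]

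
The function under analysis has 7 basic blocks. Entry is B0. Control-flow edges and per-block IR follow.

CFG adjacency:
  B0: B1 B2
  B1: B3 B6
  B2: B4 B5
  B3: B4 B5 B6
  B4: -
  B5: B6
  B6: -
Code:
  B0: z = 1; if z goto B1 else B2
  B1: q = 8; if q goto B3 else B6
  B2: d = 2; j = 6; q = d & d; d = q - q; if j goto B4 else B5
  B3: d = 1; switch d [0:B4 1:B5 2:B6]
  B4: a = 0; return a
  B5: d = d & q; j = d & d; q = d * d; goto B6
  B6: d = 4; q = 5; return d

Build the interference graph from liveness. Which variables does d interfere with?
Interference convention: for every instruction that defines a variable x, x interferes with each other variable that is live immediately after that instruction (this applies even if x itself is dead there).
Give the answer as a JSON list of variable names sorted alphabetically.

Per-block:
  B0: def={z} ue=∅
  B1: def={q} ue=∅
  B2: def={d,j,q} ue=∅
  B3: def={d} ue=∅
  B4: def={a} ue=∅
  B5: def={d,j,q} ue={d,q}
  B6: def={d,q} ue=∅

Backward fixpoint:
  B0 li=∅ lo=∅
  B1 li=∅ lo={q}
  B2 li=∅ lo={d,q}
  B3 li={q} lo={d,q}
  B4 li=∅ lo=∅
  B5 li={d,q} lo=∅
  B6 li=∅ lo=∅

Interference:
  a↔∅
  d↔{j,q}
  j↔{d,q}
  q↔{d,j}
  z↔∅

N(d) = ["j", "q"]

Answer: ["j", "q"]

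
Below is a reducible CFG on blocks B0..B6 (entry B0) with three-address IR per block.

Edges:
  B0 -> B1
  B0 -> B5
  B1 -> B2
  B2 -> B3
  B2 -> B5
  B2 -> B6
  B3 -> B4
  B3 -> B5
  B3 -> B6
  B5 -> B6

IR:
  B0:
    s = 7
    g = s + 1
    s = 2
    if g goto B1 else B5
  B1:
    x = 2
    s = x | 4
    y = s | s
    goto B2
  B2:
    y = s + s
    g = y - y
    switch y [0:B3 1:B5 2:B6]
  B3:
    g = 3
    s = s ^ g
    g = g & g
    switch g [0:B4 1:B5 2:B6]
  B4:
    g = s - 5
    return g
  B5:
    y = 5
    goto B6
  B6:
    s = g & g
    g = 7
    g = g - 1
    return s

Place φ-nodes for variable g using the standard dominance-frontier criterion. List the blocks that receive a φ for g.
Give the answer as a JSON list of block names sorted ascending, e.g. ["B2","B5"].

Answer: ["B5", "B6"]

Derivation:
idom tree: B1←B0 B2←B1 B3←B2 B4←B3 B5←B0 B6←B0
Dom at joins:
  B5: preds {B0,B2,B3}: {B0} ∩ {B0,B1,B2} ∩ {B0,B1,B2,B3} = {B0}; idom=B0
  B6: preds {B2,B3,B5}: {B0,B1,B2} ∩ {B0,B1,B2,B3} ∩ {B0,B5} = {B0}; idom=B0

Frontier:
  B5←B0: walk · to B0
  B5←B2: walk B2→B1 to B0
  B5←B3: walk B3→B2→B1 to B0
  B6←B2: walk B2→B1 to B0
  B6←B3: walk B3→B2→B1 to B0
  B6←B5: walk B5 to B0
  B0 → ∅
  B1 → {B5,B6}
  B2 → {B5,B6}
  B3 → {B5,B6}
  B4 → ∅
  B5 → {B6}
  B6 → ∅

φ for g: defs {B0,B2,B3,B4,B6}
  DF⁺ = {B5,B6}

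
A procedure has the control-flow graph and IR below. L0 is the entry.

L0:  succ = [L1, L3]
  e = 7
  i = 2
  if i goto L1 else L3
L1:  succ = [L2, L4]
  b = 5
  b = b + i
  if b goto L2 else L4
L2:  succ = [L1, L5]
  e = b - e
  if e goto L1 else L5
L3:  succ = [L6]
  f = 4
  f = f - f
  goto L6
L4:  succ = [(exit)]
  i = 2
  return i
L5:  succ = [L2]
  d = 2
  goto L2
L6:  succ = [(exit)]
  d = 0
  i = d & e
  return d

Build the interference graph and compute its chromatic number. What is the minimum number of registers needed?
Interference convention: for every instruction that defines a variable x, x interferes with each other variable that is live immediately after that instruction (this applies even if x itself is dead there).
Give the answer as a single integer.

Answer: 4

Derivation:
def/use:
  L0: {e,i} / ∅
  L1: {b} / {i}
  L2: {e} / {b,e}
  L3: {f} / ∅
  L4: {i} / ∅
  L5: {d} / ∅
  L6: {d,i} / {e}

Backward fixpoint:
  L0: in=∅ out={e,i}
  L1: in={e,i} out={b,e,i}
  L2: in={b,e,i} out={b,e,i}
  L3: in={e} out={e}
  L4: in=∅ out=∅
  L5: in={b,e,i} out={b,e,i}
  L6: in={e} out=∅

Conflict graph:
  b — {d,e,i}
  d — {b,e,i}
  e — {b,d,f,i}
  f — {e}
  i — {b,d,e}

Chromatic number:
  lower bound: {b,d,e,i} mutually conflict ⇒ χ ≥ 4
  4-colouring: R0={e}  R1={b,f}  R2={d}  R3={i}
  χ = 4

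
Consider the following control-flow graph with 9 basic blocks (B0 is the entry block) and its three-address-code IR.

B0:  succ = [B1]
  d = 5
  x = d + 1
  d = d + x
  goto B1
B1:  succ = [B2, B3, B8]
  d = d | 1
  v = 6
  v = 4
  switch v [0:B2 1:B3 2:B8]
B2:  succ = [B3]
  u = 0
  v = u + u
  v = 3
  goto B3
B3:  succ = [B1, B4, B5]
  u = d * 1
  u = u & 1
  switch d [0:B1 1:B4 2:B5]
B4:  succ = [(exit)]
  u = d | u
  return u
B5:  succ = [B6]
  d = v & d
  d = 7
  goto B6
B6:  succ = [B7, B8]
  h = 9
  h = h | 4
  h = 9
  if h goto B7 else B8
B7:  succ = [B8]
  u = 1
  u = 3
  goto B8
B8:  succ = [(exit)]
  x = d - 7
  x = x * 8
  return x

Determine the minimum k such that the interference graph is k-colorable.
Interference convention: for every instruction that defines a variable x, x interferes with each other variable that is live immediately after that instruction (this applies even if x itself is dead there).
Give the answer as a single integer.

def/use:
  B0: def={d,x} ue=∅
  B1: def={d,v} ue={d}
  B2: def={u,v} ue=∅
  B3: def={u} ue={d}
  B4: def={u} ue={d,u}
  B5: def={d} ue={d,v}
  B6: def={h} ue=∅
  B7: def={u} ue=∅
  B8: def={x} ue={d}

Live sets:
  B0 li=∅ lo={d}
  B1 li={d} lo={d,v}
  B2 li={d} lo={d,v}
  B3 li={d,v} lo={d,u,v}
  B4 li={d,u} lo=∅
  B5 li={d,v} lo={d}
  B6 li={d} lo={d}
  B7 li={d} lo={d}
  B8 li={d} lo=∅

Conflict graph:
  d: {h,u,v,x}
  h: {d}
  u: {d,v}
  v: {d,u}
  x: {d}

Registers:
  clique {d,u,v} ⇒ need ≥ 3
  3-colouring: c0={d}  c1={h,u,x}  c2={v}
  χ = 3

Answer: 3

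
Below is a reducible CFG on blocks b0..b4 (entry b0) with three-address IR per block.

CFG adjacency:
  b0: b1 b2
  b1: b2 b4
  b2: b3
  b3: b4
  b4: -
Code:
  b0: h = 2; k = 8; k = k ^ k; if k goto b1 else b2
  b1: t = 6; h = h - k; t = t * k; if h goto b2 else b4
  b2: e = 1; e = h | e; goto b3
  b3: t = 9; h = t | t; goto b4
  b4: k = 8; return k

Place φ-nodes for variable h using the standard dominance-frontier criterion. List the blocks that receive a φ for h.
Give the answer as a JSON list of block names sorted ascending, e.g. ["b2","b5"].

Answer: ["b2", "b4"]

Derivation:
idom tree: b1←b0 b2←b0 b3←b2 b4←b0
Join-block Dom:
  b2: preds {b0,b1}: {b0} ∩ {b0,b1} = {b0}; idom=b0
  b4: preds {b1,b3}: {b0,b1} ∩ {b0,b2,b3} = {b0}; idom=b0

Frontier:
  b2←b0: walk · to b0
  b2←b1: walk b1 to b0
  b4←b1: walk b1 to b0
  b4←b3: walk b3→b2 to b0
  DF(b0)=∅
  DF(b1)={b2,b4}
  DF(b2)={b4}
  DF(b3)={b4}
  DF(b4)=∅

φ for h: defs {b0,b1,b3}
  DF⁺ = {b2,b4}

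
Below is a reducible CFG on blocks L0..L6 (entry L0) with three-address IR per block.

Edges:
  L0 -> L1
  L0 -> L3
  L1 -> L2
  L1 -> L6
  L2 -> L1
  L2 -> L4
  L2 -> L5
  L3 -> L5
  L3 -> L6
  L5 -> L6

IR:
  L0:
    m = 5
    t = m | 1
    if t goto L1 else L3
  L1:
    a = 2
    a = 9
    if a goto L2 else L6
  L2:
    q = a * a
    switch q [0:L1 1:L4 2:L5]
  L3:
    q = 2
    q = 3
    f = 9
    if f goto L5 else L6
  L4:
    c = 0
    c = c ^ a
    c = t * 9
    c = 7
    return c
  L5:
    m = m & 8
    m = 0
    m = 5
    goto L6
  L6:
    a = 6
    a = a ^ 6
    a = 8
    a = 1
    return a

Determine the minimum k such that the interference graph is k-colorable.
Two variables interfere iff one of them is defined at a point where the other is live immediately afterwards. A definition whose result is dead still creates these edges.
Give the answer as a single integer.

Per-block:
  L0: def={m,t} ue=∅
  L1: def={a} ue=∅
  L2: def={q} ue={a}
  L3: def={f,q} ue=∅
  L4: def={c} ue={a,t}
  L5: def={m} ue={m}
  L6: def={a} ue=∅

Backward fixpoint:
  L0: in=∅ out={m,t}
  L1: in={m,t} out={a,m,t}
  L2: in={a,m,t} out={a,m,t}
  L3: in={m} out={m}
  L4: in={a,t} out=∅
  L5: in={m} out=∅
  L6: in=∅ out=∅

Conflict graph:
  a — {c,m,q,t}
  c — {a,t}
  f — {m}
  m — {a,f,q,t}
  q — {a,m,t}
  t — {a,c,m,q}

Chromatic number:
  {a,m,q,t} pairwise interfere (4-clique) ⇒ χ ≥ 4
  assign a→r0 c→r1 f→r0 m→r1 q→r3 t→r2 — no edge inside a register ⇒ χ ≤ 4
  χ = 4

Answer: 4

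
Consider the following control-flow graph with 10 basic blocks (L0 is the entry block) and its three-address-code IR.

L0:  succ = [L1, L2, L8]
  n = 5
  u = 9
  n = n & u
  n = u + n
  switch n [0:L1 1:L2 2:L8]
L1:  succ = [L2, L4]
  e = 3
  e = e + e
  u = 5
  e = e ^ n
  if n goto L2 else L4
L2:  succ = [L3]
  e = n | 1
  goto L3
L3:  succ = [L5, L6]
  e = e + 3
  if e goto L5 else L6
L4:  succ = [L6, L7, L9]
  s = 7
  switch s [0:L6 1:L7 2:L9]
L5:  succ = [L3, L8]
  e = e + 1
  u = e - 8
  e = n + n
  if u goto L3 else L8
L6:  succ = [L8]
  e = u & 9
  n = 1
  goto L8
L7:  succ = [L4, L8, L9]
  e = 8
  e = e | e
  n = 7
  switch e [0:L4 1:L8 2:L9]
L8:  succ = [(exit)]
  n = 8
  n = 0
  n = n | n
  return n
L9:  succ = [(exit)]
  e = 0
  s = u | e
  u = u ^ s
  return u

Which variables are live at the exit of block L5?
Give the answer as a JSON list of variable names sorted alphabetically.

Block summaries:
  L0: def={n,u} ue=∅
  L1: def={e,u} ue={n}
  L2: def={e} ue={n}
  L3: def={e} ue={e}
  L4: def={s} ue=∅
  L5: def={e,u} ue={e,n}
  L6: def={e,n} ue={u}
  L7: def={e,n} ue=∅
  L8: def={n} ue=∅
  L9: def={e,s,u} ue={u}

Backward fixpoint:
  L0 li=∅ lo={n,u}
  L1 li={n} lo={n,u}
  L2 li={n,u} lo={e,n,u}
  L3 li={e,n,u} lo={e,n,u}
  L4 li={u} lo={u}
  L5 li={e,n} lo={e,n,u}
  L6 li={u} lo=∅
  L7 li={u} lo={u}
  L8 li=∅ lo=∅
  L9 li={u} lo=∅

live-out(L5) = ["e", "n", "u"]

Answer: ["e", "n", "u"]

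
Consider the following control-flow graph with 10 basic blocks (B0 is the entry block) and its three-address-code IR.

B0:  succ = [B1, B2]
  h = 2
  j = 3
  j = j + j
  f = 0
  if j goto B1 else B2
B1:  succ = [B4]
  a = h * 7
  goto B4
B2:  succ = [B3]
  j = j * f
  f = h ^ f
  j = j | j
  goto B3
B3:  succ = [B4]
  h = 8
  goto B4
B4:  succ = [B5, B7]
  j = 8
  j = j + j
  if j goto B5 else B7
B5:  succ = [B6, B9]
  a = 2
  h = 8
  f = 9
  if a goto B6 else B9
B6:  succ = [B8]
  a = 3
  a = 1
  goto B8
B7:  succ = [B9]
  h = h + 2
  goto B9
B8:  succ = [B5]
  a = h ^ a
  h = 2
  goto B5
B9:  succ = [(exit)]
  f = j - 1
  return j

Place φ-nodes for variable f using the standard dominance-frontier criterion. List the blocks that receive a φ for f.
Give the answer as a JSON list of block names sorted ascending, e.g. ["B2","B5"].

Answer: ["B4", "B5", "B9"]

Derivation:
idom tree: B1←B0 B2←B0 B3←B2 B4←B0 B5←B4 B6←B5 B7←B4 B8←B6 B9←B4
Dom∩ at merges:
  B4: preds {B1,B3}: {B0,B1} ∩ {B0,B2,B3} = {B0}; idom=B0
  B5: preds {B4,B8}: {B0,B4} ∩ {B0,B4,B5,B6,B8} = {B0,B4}; idom=B4
  B9: preds {B5,B7}: {B0,B4,B5} ∩ {B0,B4,B7} = {B0,B4}; idom=B4

DF walk-up:
  join B4 pred B1: B1 stop@B0
  join B4 pred B3: B3→B2 stop@B0
  join B5 pred B4: · stop@B4
  join B5 pred B8: B8→B6→B5 stop@B4
  join B9 pred B5: B5 stop@B4
  join B9 pred B7: B7 stop@B4
  B0 → ∅
  B1 → {B4}
  B2 → {B4}
  B3 → {B4}
  B4 → ∅
  B5 → {B5,B9}
  B6 → {B5}
  B7 → {B9}
  B8 → {B5}
  B9 → ∅

φ for f: defs {B0,B2,B5,B9}
  DF⁺ = {B4,B5,B9}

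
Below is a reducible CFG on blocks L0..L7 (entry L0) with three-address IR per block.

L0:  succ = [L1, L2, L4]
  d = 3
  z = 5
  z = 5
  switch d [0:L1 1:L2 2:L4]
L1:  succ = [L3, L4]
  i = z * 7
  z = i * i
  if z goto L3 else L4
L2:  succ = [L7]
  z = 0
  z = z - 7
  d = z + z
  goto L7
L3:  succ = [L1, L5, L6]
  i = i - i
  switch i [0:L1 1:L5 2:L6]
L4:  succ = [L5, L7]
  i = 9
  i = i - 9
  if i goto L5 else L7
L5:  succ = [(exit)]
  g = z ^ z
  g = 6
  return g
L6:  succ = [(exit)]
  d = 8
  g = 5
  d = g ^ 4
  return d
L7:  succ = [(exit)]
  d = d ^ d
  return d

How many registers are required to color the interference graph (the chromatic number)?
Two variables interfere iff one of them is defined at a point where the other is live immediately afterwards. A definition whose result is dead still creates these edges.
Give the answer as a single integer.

Answer: 3

Analysis:
def/use:
  L0 def {d,z} use ∅
  L1 def {i,z} use {z}
  L2 def {d,z} use ∅
  L3 def {i} use {i}
  L4 def {i} use ∅
  L5 def {g} use {z}
  L6 def {d,g} use ∅
  L7 def {d} use {d}

Backward fixpoint:
  L0 li=∅ lo={d,z}
  L1 li={d,z} lo={d,i,z}
  L2 li=∅ lo={d}
  L3 li={d,i,z} lo={d,z}
  L4 li={d,z} lo={d,z}
  L5 li={z} lo=∅
  L6 li=∅ lo=∅
  L7 li={d} lo=∅

Interference:
  d↔{i,z}
  g↔∅
  i↔{d,z}
  z↔{d,i}

Colouring:
  lower bound: {d,i,z} mutually conflict ⇒ χ ≥ 3
  assign d→R0 g→R0 i→R1 z→R2 — no edge inside a register ⇒ χ ≤ 3
  χ = 3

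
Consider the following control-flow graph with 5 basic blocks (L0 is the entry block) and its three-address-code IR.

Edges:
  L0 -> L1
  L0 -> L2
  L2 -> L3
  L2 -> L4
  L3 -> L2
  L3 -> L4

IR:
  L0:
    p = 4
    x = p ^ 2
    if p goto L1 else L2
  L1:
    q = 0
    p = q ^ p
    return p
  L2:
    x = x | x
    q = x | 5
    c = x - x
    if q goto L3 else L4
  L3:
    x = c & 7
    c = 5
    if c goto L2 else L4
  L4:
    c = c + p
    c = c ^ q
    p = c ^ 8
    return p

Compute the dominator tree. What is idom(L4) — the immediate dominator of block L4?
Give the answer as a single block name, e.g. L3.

idom tree: L1←L0 L2←L0 L3←L2 L4←L2
Join-block Dom:
  L2: preds {L0,L3}: {L0} ∩ {L0,L2,L3} = {L0}; idom=L0
  L4: preds {L2,L3}: {L0,L2} ∩ {L0,L2,L3} = {L0,L2}; idom=L2

idom(L4) = L2

Answer: L2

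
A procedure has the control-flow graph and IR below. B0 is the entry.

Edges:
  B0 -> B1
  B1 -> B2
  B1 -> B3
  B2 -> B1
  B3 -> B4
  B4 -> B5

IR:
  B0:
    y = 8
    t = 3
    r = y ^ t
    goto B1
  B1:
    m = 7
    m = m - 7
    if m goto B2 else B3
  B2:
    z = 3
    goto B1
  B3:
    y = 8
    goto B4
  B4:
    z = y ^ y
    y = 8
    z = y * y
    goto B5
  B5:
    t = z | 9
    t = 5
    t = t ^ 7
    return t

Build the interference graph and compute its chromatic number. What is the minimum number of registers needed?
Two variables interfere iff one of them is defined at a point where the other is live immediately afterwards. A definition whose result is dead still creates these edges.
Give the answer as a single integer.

Block summaries:
  B0: def={r,t,y} ue=∅
  B1: def={m} ue=∅
  B2: def={z} ue=∅
  B3: def={y} ue=∅
  B4: def={y,z} ue={y}
  B5: def={t} ue={z}

Backward fixpoint:
  B0 li=∅ lo=∅
  B1 li=∅ lo=∅
  B2 li=∅ lo=∅
  B3 li=∅ lo={y}
  B4 li={y} lo={z}
  B5 li={z} lo=∅

Interference:
  m — ∅
  r — ∅
  t — {y}
  y — {t}
  z — ∅

Colouring:
  clique {t,y} ⇒ need ≥ 2
  2-colouring: R0={m,r,t,z}  R1={y}
  χ = 2

Answer: 2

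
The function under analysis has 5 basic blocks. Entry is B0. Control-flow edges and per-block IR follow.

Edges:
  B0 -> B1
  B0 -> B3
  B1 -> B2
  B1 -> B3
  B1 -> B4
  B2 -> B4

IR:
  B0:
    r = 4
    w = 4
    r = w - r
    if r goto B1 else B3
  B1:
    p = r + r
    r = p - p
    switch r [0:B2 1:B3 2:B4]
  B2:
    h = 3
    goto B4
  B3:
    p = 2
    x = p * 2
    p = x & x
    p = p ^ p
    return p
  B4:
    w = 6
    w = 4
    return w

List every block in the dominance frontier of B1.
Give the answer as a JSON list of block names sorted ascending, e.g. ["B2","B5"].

idom tree: B1←B0 B2←B1 B3←B0 B4←B1
Join-block Dom:
  B3: preds {B0,B1}: {B0} ∩ {B0,B1} = {B0}; idom=B0
  B4: preds {B1,B2}: {B0,B1} ∩ {B0,B1,B2} = {B0,B1}; idom=B1

DF derivation:
  join B3 pred B0: · stop@B0
  join B3 pred B1: B1 stop@B0
  join B4 pred B1: · stop@B1
  join B4 pred B2: B2 stop@B1
  B0 → ∅
  B1 → {B3}
  B2 → {B4}
  B3 → ∅
  B4 → ∅

DF(B1) = ["B3"]

Answer: ["B3"]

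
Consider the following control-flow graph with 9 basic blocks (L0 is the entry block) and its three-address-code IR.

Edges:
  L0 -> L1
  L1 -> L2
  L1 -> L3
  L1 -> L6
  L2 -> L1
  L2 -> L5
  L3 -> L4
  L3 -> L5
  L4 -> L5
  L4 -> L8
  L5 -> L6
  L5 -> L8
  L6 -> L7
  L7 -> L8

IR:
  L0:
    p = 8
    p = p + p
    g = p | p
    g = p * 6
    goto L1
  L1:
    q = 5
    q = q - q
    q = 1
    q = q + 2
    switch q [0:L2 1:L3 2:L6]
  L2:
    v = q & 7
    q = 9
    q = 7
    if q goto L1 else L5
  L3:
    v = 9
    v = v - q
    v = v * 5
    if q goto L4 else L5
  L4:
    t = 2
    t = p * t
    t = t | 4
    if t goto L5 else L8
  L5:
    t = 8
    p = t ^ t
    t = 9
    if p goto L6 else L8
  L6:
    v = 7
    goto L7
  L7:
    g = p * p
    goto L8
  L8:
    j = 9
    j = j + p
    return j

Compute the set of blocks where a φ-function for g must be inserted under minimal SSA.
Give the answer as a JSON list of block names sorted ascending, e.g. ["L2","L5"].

Answer: ["L8"]

Analysis:
idom tree: L1←L0 L2←L1 L3←L1 L4←L3 L5←L1 L6←L1 L7←L6 L8←L1
Join-block Dom:
  L1: preds {L0,L2}: {L0} ∩ {L0,L1,L2} = {L0}; idom=L0
  L5: preds {L2,L3,L4}: {L0,L1,L2} ∩ {L0,L1,L3} ∩ {L0,L1,L3,L4} = {L0,L1}; idom=L1
  L6: preds {L1,L5}: {L0,L1} ∩ {L0,L1,L5} = {L0,L1}; idom=L1
  L8: preds {L4,L5,L7}: {L0,L1,L3,L4} ∩ {L0,L1,L5} ∩ {L0,L1,L6,L7} = {L0,L1}; idom=L1

DF derivation:
  join L1 pred L0: · stop@L0
  join L1 pred L2: L2→L1 stop@L0
  join L5 pred L2: L2 stop@L1
  join L5 pred L3: L3 stop@L1
  join L5 pred L4: L4→L3 stop@L1
  join L6 pred L1: · stop@L1
  join L6 pred L5: L5 stop@L1
  join L8 pred L4: L4→L3 stop@L1
  join L8 pred L5: L5 stop@L1
  join L8 pred L7: L7→L6 stop@L1
  L0: DF=∅
  L1: DF={L1}
  L2: DF={L1,L5}
  L3: DF={L5,L8}
  L4: DF={L5,L8}
  L5: DF={L6,L8}
  L6: DF={L8}
  L7: DF={L8}
  L8: DF=∅

φ for g: defs {L0,L7}
  DF⁺ = {L8}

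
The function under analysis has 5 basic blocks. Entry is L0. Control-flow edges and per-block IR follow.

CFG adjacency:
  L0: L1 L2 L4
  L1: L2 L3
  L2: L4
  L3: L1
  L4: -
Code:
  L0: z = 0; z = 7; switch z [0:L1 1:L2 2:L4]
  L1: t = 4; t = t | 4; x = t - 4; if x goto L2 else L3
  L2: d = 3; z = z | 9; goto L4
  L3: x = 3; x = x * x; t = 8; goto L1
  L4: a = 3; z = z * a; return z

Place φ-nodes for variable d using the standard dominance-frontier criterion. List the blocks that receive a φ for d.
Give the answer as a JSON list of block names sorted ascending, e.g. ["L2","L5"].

Answer: ["L4"]

Derivation:
idom tree: L1←L0 L2←L0 L3←L1 L4←L0
Dom∩ at merges:
  L1: preds {L0,L3}: {L0} ∩ {L0,L1,L3} = {L0}; idom=L0
  L2: preds {L0,L1}: {L0} ∩ {L0,L1} = {L0}; idom=L0
  L4: preds {L0,L2}: {L0} ∩ {L0,L2} = {L0}; idom=L0

Frontier:
  L1←L0: walk · to L0
  L1←L3: walk L3→L1 to L0
  L2←L0: walk · to L0
  L2←L1: walk L1 to L0
  L4←L0: walk · to L0
  L4←L2: walk L2 to L0
  DF(L0)=∅
  DF(L1)={L1,L2}
  DF(L2)={L4}
  DF(L3)={L1}
  DF(L4)=∅

φ for d: defs {L2}
  DF⁺ = {L4}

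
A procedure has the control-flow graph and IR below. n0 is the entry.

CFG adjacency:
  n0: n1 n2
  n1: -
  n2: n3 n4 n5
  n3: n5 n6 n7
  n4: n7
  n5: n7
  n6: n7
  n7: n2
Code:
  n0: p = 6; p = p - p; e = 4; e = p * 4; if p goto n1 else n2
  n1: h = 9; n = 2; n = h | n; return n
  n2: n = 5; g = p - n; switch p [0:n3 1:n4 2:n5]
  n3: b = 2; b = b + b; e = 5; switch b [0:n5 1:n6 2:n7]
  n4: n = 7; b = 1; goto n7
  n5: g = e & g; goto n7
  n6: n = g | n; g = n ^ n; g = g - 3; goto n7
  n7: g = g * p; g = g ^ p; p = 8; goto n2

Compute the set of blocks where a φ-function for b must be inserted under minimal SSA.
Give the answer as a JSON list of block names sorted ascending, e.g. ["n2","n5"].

Answer: ["n2", "n5", "n7"]

Analysis:
idom tree: n1←n0 n2←n0 n3←n2 n4←n2 n5←n2 n6←n3 n7←n2
Dom∩ at merges:
  n2: preds {n0,n7}: {n0} ∩ {n0,n2,n7} = {n0}; idom=n0
  n5: preds {n2,n3}: {n0,n2} ∩ {n0,n2,n3} = {n0,n2}; idom=n2
  n7: preds {n3,n4,n5,n6}: {n0,n2,n3} ∩ {n0,n2,n4} ∩ {n0,n2,n5} ∩ {n0,n2,n3,n6} = {n0,n2}; idom=n2

DF derivation:
  n2←n0: walk · to n0
  n2←n7: walk n7→n2 to n0
  n5←n2: walk · to n2
  n5←n3: walk n3 to n2
  n7←n3: walk n3 to n2
  n7←n4: walk n4 to n2
  n7←n5: walk n5 to n2
  n7←n6: walk n6→n3 to n2
  n0: DF=∅
  n1: DF=∅
  n2: DF={n2}
  n3: DF={n5,n7}
  n4: DF={n7}
  n5: DF={n7}
  n6: DF={n7}
  n7: DF={n2}

φ for b: defs {n3,n4}
  DF⁺ = {n2,n5,n7}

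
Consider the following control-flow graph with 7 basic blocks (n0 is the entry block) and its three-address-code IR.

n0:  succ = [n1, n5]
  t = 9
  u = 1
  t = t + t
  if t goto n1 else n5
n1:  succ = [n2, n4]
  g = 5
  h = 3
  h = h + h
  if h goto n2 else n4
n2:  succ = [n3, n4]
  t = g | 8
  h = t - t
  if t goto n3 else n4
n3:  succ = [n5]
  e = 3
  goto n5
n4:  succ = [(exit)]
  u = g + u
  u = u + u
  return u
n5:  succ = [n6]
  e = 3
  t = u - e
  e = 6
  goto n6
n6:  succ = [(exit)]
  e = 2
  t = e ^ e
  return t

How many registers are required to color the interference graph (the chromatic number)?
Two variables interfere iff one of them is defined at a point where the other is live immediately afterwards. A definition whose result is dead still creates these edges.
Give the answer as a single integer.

def/use:
  n0: def={t,u} ue=∅
  n1: def={g,h} ue=∅
  n2: def={h,t} ue={g}
  n3: def={e} ue=∅
  n4: def={u} ue={g,u}
  n5: def={e,t} ue={u}
  n6: def={e,t} ue=∅

Live sets:
  n0 li=∅ lo={u}
  n1 li={u} lo={g,u}
  n2 li={g,u} lo={g,u}
  n3 li={u} lo={u}
  n4 li={g,u} lo=∅
  n5 li={u} lo=∅
  n6 li=∅ lo=∅

Conflict graph:
  e↔{u}
  g↔{h,t,u}
  h↔{g,t,u}
  t↔{g,h,u}
  u↔{e,g,h,t}

Registers:
  lower bound: {g,h,t,u} mutually conflict ⇒ χ ≥ 4
  assign e→R1 g→R1 h→R2 t→R3 u→R0 — no edge inside a register ⇒ χ ≤ 4
  χ = 4

Answer: 4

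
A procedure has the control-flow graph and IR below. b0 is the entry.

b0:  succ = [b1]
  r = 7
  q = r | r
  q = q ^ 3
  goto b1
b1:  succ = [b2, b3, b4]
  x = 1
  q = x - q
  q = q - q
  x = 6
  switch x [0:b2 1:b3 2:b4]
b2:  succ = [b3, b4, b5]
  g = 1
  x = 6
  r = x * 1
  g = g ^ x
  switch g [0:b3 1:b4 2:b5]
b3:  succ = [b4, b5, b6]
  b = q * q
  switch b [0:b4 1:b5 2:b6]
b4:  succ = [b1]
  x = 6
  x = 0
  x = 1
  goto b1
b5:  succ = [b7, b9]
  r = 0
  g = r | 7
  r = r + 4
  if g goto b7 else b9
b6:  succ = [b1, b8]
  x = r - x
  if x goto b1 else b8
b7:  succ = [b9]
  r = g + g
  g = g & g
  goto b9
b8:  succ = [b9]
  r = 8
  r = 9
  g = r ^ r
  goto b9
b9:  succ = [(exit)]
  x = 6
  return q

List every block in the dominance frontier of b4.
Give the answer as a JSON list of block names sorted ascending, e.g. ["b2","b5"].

Answer: ["b1"]

Working:
idom tree: b1←b0 b2←b1 b3←b1 b4←b1 b5←b1 b6←b3 b7←b5 b8←b6 b9←b1
Join-block Dom:
  b1: preds {b0,b4,b6}: {b0} ∩ {b0,b1,b4} ∩ {b0,b1,b3,b6} = {b0}; idom=b0
  b3: preds {b1,b2}: {b0,b1} ∩ {b0,b1,b2} = {b0,b1}; idom=b1
  b4: preds {b1,b2,b3}: {b0,b1} ∩ {b0,b1,b2} ∩ {b0,b1,b3} = {b0,b1}; idom=b1
  b5: preds {b2,b3}: {b0,b1,b2} ∩ {b0,b1,b3} = {b0,b1}; idom=b1
  b9: preds {b5,b7,b8}: {b0,b1,b5} ∩ {b0,b1,b5,b7} ∩ {b0,b1,b3,b6,b8} = {b0,b1}; idom=b1

DF walk-up:
  b1←b0: walk · to b0
  b1←b4: walk b4→b1 to b0
  b1←b6: walk b6→b3→b1 to b0
  b3←b1: walk · to b1
  b3←b2: walk b2 to b1
  b4←b1: walk · to b1
  b4←b2: walk b2 to b1
  b4←b3: walk b3 to b1
  b5←b2: walk b2 to b1
  b5←b3: walk b3 to b1
  b9←b5: walk b5 to b1
  b9←b7: walk b7→b5 to b1
  b9←b8: walk b8→b6→b3 to b1
  b0: DF=∅
  b1: DF={b1}
  b2: DF={b3,b4,b5}
  b3: DF={b1,b4,b5,b9}
  b4: DF={b1}
  b5: DF={b9}
  b6: DF={b1,b9}
  b7: DF={b9}
  b8: DF={b9}
  b9: DF=∅

DF(b4) = ["b1"]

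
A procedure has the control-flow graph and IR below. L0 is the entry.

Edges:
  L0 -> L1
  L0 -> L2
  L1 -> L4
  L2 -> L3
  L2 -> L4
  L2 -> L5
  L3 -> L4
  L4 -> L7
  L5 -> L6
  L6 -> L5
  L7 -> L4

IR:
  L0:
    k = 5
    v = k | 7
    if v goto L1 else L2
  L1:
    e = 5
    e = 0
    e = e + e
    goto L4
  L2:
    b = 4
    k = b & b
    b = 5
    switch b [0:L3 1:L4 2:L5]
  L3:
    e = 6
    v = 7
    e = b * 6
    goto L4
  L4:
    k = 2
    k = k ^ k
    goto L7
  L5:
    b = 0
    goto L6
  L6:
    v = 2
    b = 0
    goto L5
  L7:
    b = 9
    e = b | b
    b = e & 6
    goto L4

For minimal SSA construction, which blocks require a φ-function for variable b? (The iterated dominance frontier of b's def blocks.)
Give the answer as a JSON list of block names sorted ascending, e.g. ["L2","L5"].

Answer: ["L4", "L5"]

Derivation:
idom tree: L1←L0 L2←L0 L3←L2 L4←L0 L5←L2 L6←L5 L7←L4
Dom at joins:
  L4: preds {L1,L2,L3,L7}: {L0,L1} ∩ {L0,L2} ∩ {L0,L2,L3} ∩ {L0,L4,L7} = {L0}; idom=L0
  L5: preds {L2,L6}: {L0,L2} ∩ {L0,L2,L5,L6} = {L0,L2}; idom=L2

Frontier:
  L4←L1: walk L1 to L0
  L4←L2: walk L2 to L0
  L4←L3: walk L3→L2 to L0
  L4←L7: walk L7→L4 to L0
  L5←L2: walk · to L2
  L5←L6: walk L6→L5 to L2
  L0 → ∅
  L1 → {L4}
  L2 → {L4}
  L3 → {L4}
  L4 → {L4}
  L5 → {L5}
  L6 → {L5}
  L7 → {L4}

φ for b: defs {L2,L5,L6,L7}
  DF⁺ = {L4,L5}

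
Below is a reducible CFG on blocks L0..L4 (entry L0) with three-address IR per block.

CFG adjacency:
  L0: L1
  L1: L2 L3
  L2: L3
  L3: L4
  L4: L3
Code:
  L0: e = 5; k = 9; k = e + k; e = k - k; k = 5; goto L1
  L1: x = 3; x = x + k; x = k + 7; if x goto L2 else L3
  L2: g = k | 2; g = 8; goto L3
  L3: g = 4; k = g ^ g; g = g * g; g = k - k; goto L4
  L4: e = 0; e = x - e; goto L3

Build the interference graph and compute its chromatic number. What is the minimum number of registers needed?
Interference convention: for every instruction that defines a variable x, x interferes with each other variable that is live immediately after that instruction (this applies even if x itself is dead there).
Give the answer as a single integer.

Answer: 3

Working:
def/use:
  L0 def {e,k} use ∅
  L1 def {x} use {k}
  L2 def {g} use {k}
  L3 def {g,k} use ∅
  L4 def {e} use {x}

Backward fixpoint:
  L0 li=∅ lo={k}
  L1 li={k} lo={k,x}
  L2 li={k,x} lo={x}
  L3 li={x} lo={x}
  L4 li={x} lo={x}

Interfere edges:
  e: {k,x}
  g: {k,x}
  k: {e,g,x}
  x: {e,g,k}

Registers:
  {e,k,x} pairwise interfere (3-clique) ⇒ χ ≥ 3
  assign e→r2 g→r2 k→r0 x→r1 — no edge inside a register ⇒ χ ≤ 3
  χ = 3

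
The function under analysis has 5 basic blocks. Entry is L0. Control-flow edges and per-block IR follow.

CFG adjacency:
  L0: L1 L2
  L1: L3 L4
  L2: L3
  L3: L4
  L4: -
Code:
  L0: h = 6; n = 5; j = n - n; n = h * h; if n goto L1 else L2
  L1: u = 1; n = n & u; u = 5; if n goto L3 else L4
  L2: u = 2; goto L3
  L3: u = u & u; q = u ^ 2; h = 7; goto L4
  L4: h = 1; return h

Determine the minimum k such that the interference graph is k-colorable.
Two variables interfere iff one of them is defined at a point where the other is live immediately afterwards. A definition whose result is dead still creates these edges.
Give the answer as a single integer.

Answer: 2

Working:
Block summaries:
  L0: def={h,j,n} ue=∅
  L1: def={n,u} ue={n}
  L2: def={u} ue=∅
  L3: def={h,q,u} ue={u}
  L4: def={h} ue=∅

Live sets:
  L0 li=∅ lo={n}
  L1 li={n} lo={u}
  L2 li=∅ lo={u}
  L3 li={u} lo=∅
  L4 li=∅ lo=∅

Interfere edges:
  h↔{j,n}
  j↔{h}
  n↔{h,u}
  q↔∅
  u↔{n}

Registers:
  clique {h,j} ⇒ need ≥ 2
  2-colouring: c0={h,q,u}  c1={j,n}
  χ = 2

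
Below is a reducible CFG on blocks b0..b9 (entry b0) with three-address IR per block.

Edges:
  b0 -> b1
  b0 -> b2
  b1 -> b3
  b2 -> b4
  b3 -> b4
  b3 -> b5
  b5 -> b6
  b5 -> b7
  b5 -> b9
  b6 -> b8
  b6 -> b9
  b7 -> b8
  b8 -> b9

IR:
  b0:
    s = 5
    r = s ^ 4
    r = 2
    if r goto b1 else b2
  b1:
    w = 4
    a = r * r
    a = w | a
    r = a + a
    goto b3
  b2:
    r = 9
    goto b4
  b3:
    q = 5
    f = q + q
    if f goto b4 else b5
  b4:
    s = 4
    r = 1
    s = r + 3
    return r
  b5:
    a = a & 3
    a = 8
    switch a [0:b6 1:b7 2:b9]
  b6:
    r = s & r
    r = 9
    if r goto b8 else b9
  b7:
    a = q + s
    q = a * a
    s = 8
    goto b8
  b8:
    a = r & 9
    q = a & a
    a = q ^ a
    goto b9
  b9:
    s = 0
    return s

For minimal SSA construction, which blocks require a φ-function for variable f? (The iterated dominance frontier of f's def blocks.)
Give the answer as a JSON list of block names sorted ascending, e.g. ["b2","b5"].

Answer: ["b4"]

Derivation:
idom tree: b1←b0 b2←b0 b3←b1 b4←b0 b5←b3 b6←b5 b7←b5 b8←b5 b9←b5
Dom at joins:
  b4: preds {b2,b3}: {b0,b2} ∩ {b0,b1,b3} = {b0}; idom=b0
  b8: preds {b6,b7}: {b0,b1,b3,b5,b6} ∩ {b0,b1,b3,b5,b7} = {b0,b1,b3,b5}; idom=b5
  b9: preds {b5,b6,b8}: {b0,b1,b3,b5} ∩ {b0,b1,b3,b5,b6} ∩ {b0,b1,b3,b5,b8} = {b0,b1,b3,b5}; idom=b5

DF walk-up:
  b4←b2: walk b2 to b0
  b4←b3: walk b3→b1 to b0
  b8←b6: walk b6 to b5
  b8←b7: walk b7 to b5
  b9←b5: walk · to b5
  b9←b6: walk b6 to b5
  b9←b8: walk b8 to b5
  b0 → ∅
  b1 → {b4}
  b2 → {b4}
  b3 → {b4}
  b4 → ∅
  b5 → ∅
  b6 → {b8,b9}
  b7 → {b8}
  b8 → {b9}
  b9 → ∅

φ for f: defs {b3}
  DF⁺ = {b4}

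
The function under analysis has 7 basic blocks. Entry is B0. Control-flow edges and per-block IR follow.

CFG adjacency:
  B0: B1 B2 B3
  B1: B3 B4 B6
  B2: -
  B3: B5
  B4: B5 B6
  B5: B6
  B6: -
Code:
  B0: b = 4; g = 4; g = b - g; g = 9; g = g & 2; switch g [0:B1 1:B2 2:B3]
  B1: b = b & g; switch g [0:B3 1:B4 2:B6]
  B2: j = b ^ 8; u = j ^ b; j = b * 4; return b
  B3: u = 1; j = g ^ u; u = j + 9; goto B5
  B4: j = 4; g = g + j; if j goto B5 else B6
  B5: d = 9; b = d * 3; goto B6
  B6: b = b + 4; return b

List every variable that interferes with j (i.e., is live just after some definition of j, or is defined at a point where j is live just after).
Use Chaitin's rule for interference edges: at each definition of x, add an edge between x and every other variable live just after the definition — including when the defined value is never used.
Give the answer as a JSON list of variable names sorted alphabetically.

def/use:
  B0: {b,g} / ∅
  B1: {b} / {b,g}
  B2: {j,u} / {b}
  B3: {j,u} / {g}
  B4: {g,j} / {g}
  B5: {b,d} / ∅
  B6: {b} / {b}

Backward fixpoint:
  B0 li=∅ lo={b,g}
  B1 li={b,g} lo={b,g}
  B2 li={b} lo=∅
  B3 li={g} lo=∅
  B4 li={b,g} lo={b}
  B5 li=∅ lo={b}
  B6 li={b} lo=∅

Interference:
  b: {g,j,u}
  d: ∅
  g: {b,j,u}
  j: {b,g}
  u: {b,g}

N(j) = ["b", "g"]

Answer: ["b", "g"]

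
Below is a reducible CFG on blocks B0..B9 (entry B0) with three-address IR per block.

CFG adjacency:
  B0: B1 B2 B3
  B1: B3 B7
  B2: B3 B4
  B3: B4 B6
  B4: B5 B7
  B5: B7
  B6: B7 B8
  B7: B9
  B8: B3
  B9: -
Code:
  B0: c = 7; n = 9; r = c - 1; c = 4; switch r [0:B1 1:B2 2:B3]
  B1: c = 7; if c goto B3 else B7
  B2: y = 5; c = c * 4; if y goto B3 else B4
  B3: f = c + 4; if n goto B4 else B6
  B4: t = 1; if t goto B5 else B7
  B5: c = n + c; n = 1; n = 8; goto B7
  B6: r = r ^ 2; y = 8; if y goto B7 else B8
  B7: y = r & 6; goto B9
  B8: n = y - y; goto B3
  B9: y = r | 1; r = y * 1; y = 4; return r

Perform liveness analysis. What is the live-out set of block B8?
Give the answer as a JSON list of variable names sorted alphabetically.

Answer: ["c", "n", "r"]

Analysis:
Per-block:
  B0 def {c,n,r} use ∅
  B1 def {c} use ∅
  B2 def {c,y} use {c}
  B3 def {f} use {c,n}
  B4 def {t} use ∅
  B5 def {c,n} use {c,n}
  B6 def {r,y} use {r}
  B7 def {y} use {r}
  B8 def {n} use {y}
  B9 def {r,y} use {r}

Backward fixpoint:
  B0: in=∅ out={c,n,r}
  B1: in={n,r} out={c,n,r}
  B2: in={c,n,r} out={c,n,r}
  B3: in={c,n,r} out={c,n,r}
  B4: in={c,n,r} out={c,n,r}
  B5: in={c,n,r} out={r}
  B6: in={c,r} out={c,r,y}
  B7: in={r} out={r}
  B8: in={c,r,y} out={c,n,r}
  B9: in={r} out=∅

live-out(B8) = ["c", "n", "r"]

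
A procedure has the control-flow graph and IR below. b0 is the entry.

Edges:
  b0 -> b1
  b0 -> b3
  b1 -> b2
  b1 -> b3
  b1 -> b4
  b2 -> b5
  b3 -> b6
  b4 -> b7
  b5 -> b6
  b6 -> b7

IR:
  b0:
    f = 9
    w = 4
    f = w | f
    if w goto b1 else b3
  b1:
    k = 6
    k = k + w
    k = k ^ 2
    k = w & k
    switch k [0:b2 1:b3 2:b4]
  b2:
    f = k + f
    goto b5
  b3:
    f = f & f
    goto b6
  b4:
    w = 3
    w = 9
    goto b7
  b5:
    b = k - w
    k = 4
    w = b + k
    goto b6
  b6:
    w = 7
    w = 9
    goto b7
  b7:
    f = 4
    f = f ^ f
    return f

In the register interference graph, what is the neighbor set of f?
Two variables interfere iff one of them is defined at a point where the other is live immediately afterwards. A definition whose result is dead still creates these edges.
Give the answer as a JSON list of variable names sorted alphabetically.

Answer: ["k", "w"]

Working:
Block summaries:
  b0: {f,w} / ∅
  b1: {k} / {w}
  b2: {f} / {f,k}
  b3: {f} / {f}
  b4: {w} / ∅
  b5: {b,k,w} / {k,w}
  b6: {w} / ∅
  b7: {f} / ∅

Liveness:
  live b0: ∅→{f,w}
  live b1: {f,w}→{f,k,w}
  live b2: {f,k,w}→{k,w}
  live b3: {f}→∅
  live b4: ∅→∅
  live b5: {k,w}→∅
  live b6: ∅→∅
  live b7: ∅→∅

Interference:
  b — {k}
  f — {k,w}
  k — {b,f,w}
  w — {f,k}

N(f) = ["k", "w"]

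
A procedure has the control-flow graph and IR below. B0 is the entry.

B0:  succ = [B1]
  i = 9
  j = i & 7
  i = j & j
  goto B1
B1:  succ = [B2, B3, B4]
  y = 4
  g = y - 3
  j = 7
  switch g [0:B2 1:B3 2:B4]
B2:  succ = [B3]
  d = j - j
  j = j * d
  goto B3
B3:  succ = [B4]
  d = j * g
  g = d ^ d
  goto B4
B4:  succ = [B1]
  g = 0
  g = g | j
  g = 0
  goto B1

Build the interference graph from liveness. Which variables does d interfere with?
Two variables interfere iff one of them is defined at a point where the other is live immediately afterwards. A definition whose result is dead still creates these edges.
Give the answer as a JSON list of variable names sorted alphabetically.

def/use:
  B0: def={i,j} ue=∅
  B1: def={g,j,y} ue=∅
  B2: def={d,j} ue={j}
  B3: def={d,g} ue={g,j}
  B4: def={g} ue={j}

Backward fixpoint:
  B0: in=∅ out=∅
  B1: in=∅ out={g,j}
  B2: in={g,j} out={g,j}
  B3: in={g,j} out={j}
  B4: in={j} out=∅

Interfere edges:
  d: {g,j}
  g: {d,j}
  i: ∅
  j: {d,g}
  y: ∅

N(d) = ["g", "j"]

Answer: ["g", "j"]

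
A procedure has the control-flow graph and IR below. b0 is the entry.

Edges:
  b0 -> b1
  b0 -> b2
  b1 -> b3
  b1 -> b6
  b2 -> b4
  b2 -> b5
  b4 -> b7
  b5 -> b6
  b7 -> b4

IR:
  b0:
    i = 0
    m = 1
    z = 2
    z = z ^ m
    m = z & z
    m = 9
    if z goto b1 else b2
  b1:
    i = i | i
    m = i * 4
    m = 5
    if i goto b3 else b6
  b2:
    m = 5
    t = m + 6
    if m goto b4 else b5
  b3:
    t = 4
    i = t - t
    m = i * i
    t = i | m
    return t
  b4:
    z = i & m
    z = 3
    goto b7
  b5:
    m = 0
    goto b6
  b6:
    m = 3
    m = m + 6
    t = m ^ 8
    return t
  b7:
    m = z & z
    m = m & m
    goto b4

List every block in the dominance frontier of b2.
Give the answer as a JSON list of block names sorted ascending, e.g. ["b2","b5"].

Answer: ["b6"]

Analysis:
idom tree: b1←b0 b2←b0 b3←b1 b4←b2 b5←b2 b6←b0 b7←b4
Join-block Dom:
  b4: preds {b2,b7}: {b0,b2} ∩ {b0,b2,b4,b7} = {b0,b2}; idom=b2
  b6: preds {b1,b5}: {b0,b1} ∩ {b0,b2,b5} = {b0}; idom=b0

DF derivation:
  join b4 pred b2: · stop@b2
  join b4 pred b7: b7→b4 stop@b2
  join b6 pred b1: b1 stop@b0
  join b6 pred b5: b5→b2 stop@b0
  DF(b0)=∅
  DF(b1)={b6}
  DF(b2)={b6}
  DF(b3)=∅
  DF(b4)={b4}
  DF(b5)={b6}
  DF(b6)=∅
  DF(b7)={b4}

DF(b2) = ["b6"]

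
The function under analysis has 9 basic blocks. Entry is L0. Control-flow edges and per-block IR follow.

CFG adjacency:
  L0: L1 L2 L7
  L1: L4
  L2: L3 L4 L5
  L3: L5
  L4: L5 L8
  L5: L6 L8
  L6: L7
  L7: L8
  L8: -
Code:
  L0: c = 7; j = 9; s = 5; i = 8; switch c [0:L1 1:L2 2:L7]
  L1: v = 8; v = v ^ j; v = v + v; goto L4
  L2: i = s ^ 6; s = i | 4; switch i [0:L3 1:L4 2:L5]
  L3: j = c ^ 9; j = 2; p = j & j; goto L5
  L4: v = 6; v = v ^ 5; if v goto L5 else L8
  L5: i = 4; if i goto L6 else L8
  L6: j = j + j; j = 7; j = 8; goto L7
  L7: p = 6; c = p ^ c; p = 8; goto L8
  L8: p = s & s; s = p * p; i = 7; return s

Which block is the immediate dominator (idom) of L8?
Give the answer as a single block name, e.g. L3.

idom tree: L1←L0 L2←L0 L3←L2 L4←L0 L5←L0 L6←L5 L7←L0 L8←L0
Dom at joins:
  L4: preds {L1,L2}: {L0,L1} ∩ {L0,L2} = {L0}; idom=L0
  L5: preds {L2,L3,L4}: {L0,L2} ∩ {L0,L2,L3} ∩ {L0,L4} = {L0}; idom=L0
  L7: preds {L0,L6}: {L0} ∩ {L0,L5,L6} = {L0}; idom=L0
  L8: preds {L4,L5,L7}: {L0,L4} ∩ {L0,L5} ∩ {L0,L7} = {L0}; idom=L0

idom(L8) = L0

Answer: L0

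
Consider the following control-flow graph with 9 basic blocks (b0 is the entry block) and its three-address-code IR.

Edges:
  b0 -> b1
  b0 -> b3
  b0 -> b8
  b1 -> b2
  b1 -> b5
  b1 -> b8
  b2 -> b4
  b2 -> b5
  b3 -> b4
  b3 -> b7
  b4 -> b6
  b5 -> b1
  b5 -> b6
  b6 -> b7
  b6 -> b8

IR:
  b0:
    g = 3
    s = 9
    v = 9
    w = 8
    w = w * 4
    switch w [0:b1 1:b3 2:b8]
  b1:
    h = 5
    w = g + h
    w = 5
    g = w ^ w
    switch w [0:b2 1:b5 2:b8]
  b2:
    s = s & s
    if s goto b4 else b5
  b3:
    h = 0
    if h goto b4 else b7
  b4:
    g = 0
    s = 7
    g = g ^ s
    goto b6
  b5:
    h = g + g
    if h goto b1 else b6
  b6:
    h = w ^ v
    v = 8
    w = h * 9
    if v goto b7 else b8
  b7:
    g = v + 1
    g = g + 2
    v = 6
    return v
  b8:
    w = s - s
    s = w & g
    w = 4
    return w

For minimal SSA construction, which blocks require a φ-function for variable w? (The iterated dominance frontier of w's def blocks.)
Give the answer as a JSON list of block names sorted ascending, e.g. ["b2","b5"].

Answer: ["b1", "b4", "b6", "b7", "b8"]

Working:
idom tree: b1←b0 b2←b1 b3←b0 b4←b0 b5←b1 b6←b0 b7←b0 b8←b0
Dom at joins:
  b1: preds {b0,b5}: {b0} ∩ {b0,b1,b5} = {b0}; idom=b0
  b4: preds {b2,b3}: {b0,b1,b2} ∩ {b0,b3} = {b0}; idom=b0
  b5: preds {b1,b2}: {b0,b1} ∩ {b0,b1,b2} = {b0,b1}; idom=b1
  b6: preds {b4,b5}: {b0,b4} ∩ {b0,b1,b5} = {b0}; idom=b0
  b7: preds {b3,b6}: {b0,b3} ∩ {b0,b6} = {b0}; idom=b0
  b8: preds {b0,b1,b6}: {b0} ∩ {b0,b1} ∩ {b0,b6} = {b0}; idom=b0

DF derivation:
  b1←b0: walk · to b0
  b1←b5: walk b5→b1 to b0
  b4←b2: walk b2→b1 to b0
  b4←b3: walk b3 to b0
  b5←b1: walk · to b1
  b5←b2: walk b2 to b1
  b6←b4: walk b4 to b0
  b6←b5: walk b5→b1 to b0
  b7←b3: walk b3 to b0
  b7←b6: walk b6 to b0
  b8←b0: walk · to b0
  b8←b1: walk b1 to b0
  b8←b6: walk b6 to b0
  b0 → ∅
  b1 → {b1,b4,b6,b8}
  b2 → {b4,b5}
  b3 → {b4,b7}
  b4 → {b6}
  b5 → {b1,b6}
  b6 → {b7,b8}
  b7 → ∅
  b8 → ∅

φ for w: defs {b0,b1,b6,b8}
  DF⁺ = {b1,b4,b6,b7,b8}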